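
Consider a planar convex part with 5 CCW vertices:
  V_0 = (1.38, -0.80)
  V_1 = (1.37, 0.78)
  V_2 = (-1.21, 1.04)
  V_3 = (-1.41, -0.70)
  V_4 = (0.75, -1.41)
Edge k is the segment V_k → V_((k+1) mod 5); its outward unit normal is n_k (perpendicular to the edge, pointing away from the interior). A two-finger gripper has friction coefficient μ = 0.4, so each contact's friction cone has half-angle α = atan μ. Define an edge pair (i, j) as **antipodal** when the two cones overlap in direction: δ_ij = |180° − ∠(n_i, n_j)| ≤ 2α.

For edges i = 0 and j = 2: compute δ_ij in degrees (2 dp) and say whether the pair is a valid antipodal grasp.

α = atan 0.4 = 21.80°;  2α = 43.60°
edge 0: e_0 = (-0.01, +1.58);  n_0 = (+1.0000, +0.0063)
edge 2: e_2 = (-0.20, -1.74);  n_2 = (-0.9935, +0.1142)
∠(n_0, n_2) = 173.08°
δ = |180° − 173.08°| = 6.92°
6.92° ≤ 2α = 43.60°  →  valid

δ = 6.92°, valid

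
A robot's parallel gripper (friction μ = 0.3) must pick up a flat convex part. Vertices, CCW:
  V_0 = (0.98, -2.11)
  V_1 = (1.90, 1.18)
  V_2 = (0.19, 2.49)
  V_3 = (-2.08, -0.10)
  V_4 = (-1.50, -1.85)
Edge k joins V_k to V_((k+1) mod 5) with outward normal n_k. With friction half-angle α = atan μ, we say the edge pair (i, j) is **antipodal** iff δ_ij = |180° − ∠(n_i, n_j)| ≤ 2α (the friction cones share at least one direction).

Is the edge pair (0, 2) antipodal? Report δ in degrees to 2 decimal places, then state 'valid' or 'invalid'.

δ = 25.61°, valid

α = atan 0.3 = 16.70°;  2α = 33.40°
edge 0: e_0 = (+0.92, +3.29);  n_0 = (+0.9631, -0.2693)
edge 2: e_2 = (-2.27, -2.59);  n_2 = (-0.7520, +0.6591)
∠(n_0, n_2) = 154.39°
δ = |180° − 154.39°| = 25.61°
25.61° ≤ 2α = 33.40°  →  valid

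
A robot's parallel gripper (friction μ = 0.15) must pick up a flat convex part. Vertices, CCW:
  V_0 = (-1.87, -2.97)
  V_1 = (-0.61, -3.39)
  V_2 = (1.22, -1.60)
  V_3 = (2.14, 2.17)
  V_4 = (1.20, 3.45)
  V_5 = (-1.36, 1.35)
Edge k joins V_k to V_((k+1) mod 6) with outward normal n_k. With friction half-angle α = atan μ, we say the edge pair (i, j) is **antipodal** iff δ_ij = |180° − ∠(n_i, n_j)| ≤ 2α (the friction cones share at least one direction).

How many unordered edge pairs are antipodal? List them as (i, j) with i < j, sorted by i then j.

count = 2; pairs: (1,4), (2,5)

α = atan 0.15 = 8.53°;  2α = 17.06°
n_0 = (-0.3162, -0.9487)
n_1 = (+0.6993, -0.7149)
n_2 = (+0.9715, -0.2371)
n_3 = (+0.8060, +0.5919)
n_4 = (-0.6342, +0.7731)
n_5 = (-0.9931, +0.1172)
  (0,1): δ = 117.20°  ·
  (0,2): δ = 85.28°  ·
  (0,3): δ = 35.27°  ·
  (0,4): δ = 57.80°  ·
  (0,5): δ = 101.70°  ·
  (1,2): δ = 148.08°  ·
  (1,3): δ = 98.07°  ·
  (1,4): δ = 5.00°  ✓
  (1,5): δ = 38.90°  ·
  (2,3): δ = 129.99°  ·
  (2,4): δ = 36.92°  ·
  (2,5): δ = 6.98°  ✓
  (3,4): δ = 86.93°  ·
  (3,5): δ = 43.03°  ·
  (4,5): δ = 136.10°  ·
antipodal pairs: 2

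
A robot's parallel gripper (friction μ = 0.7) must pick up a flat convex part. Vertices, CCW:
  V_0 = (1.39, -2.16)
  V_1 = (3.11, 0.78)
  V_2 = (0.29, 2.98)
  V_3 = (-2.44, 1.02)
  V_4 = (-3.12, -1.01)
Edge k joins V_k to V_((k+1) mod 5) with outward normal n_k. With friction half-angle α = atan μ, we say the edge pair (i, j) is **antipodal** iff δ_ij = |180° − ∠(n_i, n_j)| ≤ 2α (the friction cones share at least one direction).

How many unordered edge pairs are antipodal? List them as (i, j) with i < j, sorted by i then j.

α = atan 0.7 = 34.99°;  2α = 69.98°
n_0 = (+0.8631, -0.5050)
n_1 = (+0.6151, +0.7884)
n_2 = (-0.5832, +0.8123)
n_3 = (-0.9482, +0.3176)
n_4 = (-0.2471, -0.9690)
  (0,1): δ = 97.63°  ·
  (0,2): δ = 23.99°  ✓
  (0,3): δ = 11.81°  ✓
  (0,4): δ = 106.02°  ·
  (1,2): δ = 106.36°  ·
  (1,3): δ = 70.56°  ·
  (1,4): δ = 23.65°  ✓
  (2,3): δ = 144.20°  ·
  (2,4): δ = 49.98°  ✓
  (3,4): δ = 85.79°  ·
antipodal pairs: 4

count = 4; pairs: (0,2), (0,3), (1,4), (2,4)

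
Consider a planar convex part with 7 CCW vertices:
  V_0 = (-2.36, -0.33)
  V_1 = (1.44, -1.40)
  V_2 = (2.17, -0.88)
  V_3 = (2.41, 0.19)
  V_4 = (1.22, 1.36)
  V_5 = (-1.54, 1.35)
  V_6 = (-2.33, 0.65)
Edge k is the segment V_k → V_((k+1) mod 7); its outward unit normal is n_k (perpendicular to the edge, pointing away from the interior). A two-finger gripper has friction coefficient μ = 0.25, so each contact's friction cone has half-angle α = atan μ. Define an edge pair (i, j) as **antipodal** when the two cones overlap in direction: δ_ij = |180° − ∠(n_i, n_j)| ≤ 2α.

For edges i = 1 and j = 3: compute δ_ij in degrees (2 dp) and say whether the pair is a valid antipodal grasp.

δ = 79.98°, invalid

α = atan 0.25 = 14.04°;  2α = 28.07°
edge 1: e_1 = (+0.73, +0.52);  n_1 = (+0.5802, -0.8145)
edge 3: e_3 = (-1.19, +1.17);  n_3 = (+0.7011, +0.7131)
∠(n_1, n_3) = 100.02°
δ = |180° − 100.02°| = 79.98°
79.98° > 2α = 28.07°  →  invalid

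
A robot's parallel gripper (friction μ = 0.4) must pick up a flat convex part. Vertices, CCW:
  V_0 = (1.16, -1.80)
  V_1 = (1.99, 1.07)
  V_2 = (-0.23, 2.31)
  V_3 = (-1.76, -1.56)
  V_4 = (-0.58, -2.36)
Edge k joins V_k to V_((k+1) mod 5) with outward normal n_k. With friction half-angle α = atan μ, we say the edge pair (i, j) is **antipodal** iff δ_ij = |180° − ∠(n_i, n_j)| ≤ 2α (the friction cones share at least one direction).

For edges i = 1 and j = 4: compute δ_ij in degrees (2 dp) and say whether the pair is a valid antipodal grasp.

α = atan 0.4 = 21.80°;  2α = 43.60°
edge 1: e_1 = (-2.22, +1.24);  n_1 = (+0.4876, +0.8730)
edge 4: e_4 = (+1.74, +0.56);  n_4 = (+0.3064, -0.9519)
∠(n_1, n_4) = 132.97°
δ = |180° − 132.97°| = 47.03°
47.03° > 2α = 43.60°  →  invalid

δ = 47.03°, invalid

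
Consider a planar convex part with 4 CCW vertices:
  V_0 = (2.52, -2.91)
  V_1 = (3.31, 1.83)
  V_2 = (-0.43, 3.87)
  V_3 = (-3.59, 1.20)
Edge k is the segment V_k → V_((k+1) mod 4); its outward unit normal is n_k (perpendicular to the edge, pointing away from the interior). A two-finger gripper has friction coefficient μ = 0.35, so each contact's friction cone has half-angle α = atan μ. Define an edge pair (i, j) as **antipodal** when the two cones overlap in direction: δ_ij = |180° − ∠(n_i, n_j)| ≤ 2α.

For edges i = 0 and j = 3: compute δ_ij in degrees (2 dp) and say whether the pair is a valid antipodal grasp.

δ = 65.53°, invalid

α = atan 0.35 = 19.29°;  2α = 38.58°
edge 0: e_0 = (+0.79, +4.74);  n_0 = (+0.9864, -0.1644)
edge 3: e_3 = (+6.11, -4.11);  n_3 = (-0.5581, -0.8297)
∠(n_0, n_3) = 114.47°
δ = |180° − 114.47°| = 65.53°
65.53° > 2α = 38.58°  →  invalid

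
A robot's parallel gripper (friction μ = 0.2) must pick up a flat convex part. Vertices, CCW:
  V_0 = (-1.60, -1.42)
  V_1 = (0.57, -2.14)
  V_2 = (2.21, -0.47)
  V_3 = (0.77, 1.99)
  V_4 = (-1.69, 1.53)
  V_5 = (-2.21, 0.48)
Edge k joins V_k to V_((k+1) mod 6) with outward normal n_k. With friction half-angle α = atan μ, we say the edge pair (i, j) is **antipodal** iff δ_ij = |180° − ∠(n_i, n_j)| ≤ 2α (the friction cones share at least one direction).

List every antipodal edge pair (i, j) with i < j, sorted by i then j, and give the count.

count = 2; pairs: (1,4), (2,5)

α = atan 0.2 = 11.31°;  2α = 22.62°
n_0 = (-0.3149, -0.9491)
n_1 = (+0.7135, -0.7007)
n_2 = (+0.8630, +0.5052)
n_3 = (-0.1838, +0.9830)
n_4 = (-0.8961, +0.4438)
n_5 = (-0.9521, -0.3057)
  (0,1): δ = 116.13°  ·
  (0,2): δ = 41.30°  ·
  (0,3): δ = 28.95°  ·
  (0,4): δ = 82.01°  ·
  (0,5): δ = 126.16°  ·
  (1,2): δ = 105.18°  ·
  (1,3): δ = 34.93°  ·
  (1,4): δ = 18.13°  ✓
  (1,5): δ = 62.28°  ·
  (2,3): δ = 109.75°  ·
  (2,4): δ = 56.69°  ·
  (2,5): δ = 12.54°  ✓
  (3,4): δ = 126.94°  ·
  (3,5): δ = 82.79°  ·
  (4,5): δ = 135.85°  ·
antipodal pairs: 2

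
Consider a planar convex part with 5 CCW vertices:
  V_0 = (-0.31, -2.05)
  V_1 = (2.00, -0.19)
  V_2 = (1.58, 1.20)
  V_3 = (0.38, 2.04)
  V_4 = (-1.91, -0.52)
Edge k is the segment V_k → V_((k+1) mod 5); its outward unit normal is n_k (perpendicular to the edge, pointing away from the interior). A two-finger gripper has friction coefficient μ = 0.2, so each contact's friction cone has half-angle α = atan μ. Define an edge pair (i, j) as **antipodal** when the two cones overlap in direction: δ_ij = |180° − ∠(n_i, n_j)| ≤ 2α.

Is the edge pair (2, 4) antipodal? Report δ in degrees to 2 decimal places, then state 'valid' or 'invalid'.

α = atan 0.2 = 11.31°;  2α = 22.62°
edge 2: e_2 = (-1.20, +0.84);  n_2 = (+0.5735, +0.8192)
edge 4: e_4 = (+1.60, -1.53);  n_4 = (-0.6911, -0.7227)
∠(n_2, n_4) = 171.27°
δ = |180° − 171.27°| = 8.73°
8.73° ≤ 2α = 22.62°  →  valid

δ = 8.73°, valid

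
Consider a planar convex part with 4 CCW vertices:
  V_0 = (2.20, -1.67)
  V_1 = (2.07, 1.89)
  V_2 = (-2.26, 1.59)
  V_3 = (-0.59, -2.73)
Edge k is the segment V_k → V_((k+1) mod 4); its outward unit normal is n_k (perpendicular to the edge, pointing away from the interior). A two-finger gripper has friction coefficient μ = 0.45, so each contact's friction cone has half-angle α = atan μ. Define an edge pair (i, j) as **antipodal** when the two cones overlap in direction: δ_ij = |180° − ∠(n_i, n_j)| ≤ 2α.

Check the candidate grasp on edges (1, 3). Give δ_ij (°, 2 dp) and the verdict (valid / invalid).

α = atan 0.45 = 24.23°;  2α = 48.46°
edge 1: e_1 = (-4.33, -0.30);  n_1 = (-0.0691, +0.9976)
edge 3: e_3 = (+2.79, +1.06);  n_3 = (+0.3552, -0.9348)
∠(n_1, n_3) = 163.16°
δ = |180° − 163.16°| = 16.84°
16.84° ≤ 2α = 48.46°  →  valid

δ = 16.84°, valid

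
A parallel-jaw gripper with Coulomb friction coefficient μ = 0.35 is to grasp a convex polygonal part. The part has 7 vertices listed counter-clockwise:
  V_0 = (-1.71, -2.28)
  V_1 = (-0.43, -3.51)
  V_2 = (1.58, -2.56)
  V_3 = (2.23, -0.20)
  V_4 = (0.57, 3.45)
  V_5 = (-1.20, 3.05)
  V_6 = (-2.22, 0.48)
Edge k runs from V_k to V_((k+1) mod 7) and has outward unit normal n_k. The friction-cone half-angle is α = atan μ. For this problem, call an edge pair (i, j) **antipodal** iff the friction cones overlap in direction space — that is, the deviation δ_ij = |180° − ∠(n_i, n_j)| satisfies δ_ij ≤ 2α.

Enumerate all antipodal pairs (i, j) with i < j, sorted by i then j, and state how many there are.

count = 5; pairs: (0,3), (1,4), (2,5), (2,6), (3,6)

α = atan 0.35 = 19.29°;  2α = 38.58°
n_0 = (-0.6929, -0.7210)
n_1 = (+0.4273, -0.9041)
n_2 = (+0.9641, -0.2655)
n_3 = (+0.9103, +0.4140)
n_4 = (-0.2204, +0.9754)
n_5 = (-0.9295, +0.3689)
n_6 = (-0.9834, -0.1817)
  (0,1): δ = 110.84°  ·
  (0,2): δ = 61.54°  ·
  (0,3): δ = 21.69°  ✓
  (0,4): δ = 56.59°  ·
  (0,5): δ = 112.21°  ·
  (0,6): δ = 144.33°  ·
  (1,2): δ = 130.70°  ·
  (1,3): δ = 90.84°  ·
  (1,4): δ = 12.56°  ✓
  (1,5): δ = 43.06°  ·
  (1,6): δ = 75.17°  ·
  (2,3): δ = 140.15°  ·
  (2,4): δ = 61.87°  ·
  (2,5): δ = 6.25°  ✓
  (2,6): δ = 25.87°  ✓
  (3,4): δ = 101.72°  ·
  (3,5): δ = 46.10°  ·
  (3,6): δ = 13.99°  ✓
  (4,5): δ = 124.38°  ·
  (4,6): δ = 92.27°  ·
  (5,6): δ = 147.88°  ·
antipodal pairs: 5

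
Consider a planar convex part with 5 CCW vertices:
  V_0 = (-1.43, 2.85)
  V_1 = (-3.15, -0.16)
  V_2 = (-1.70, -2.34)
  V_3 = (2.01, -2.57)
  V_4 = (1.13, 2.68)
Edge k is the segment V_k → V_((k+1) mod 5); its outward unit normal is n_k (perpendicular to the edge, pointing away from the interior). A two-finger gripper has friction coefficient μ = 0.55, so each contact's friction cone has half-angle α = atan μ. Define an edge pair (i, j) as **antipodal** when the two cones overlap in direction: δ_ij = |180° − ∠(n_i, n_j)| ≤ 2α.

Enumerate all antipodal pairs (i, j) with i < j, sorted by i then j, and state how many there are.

count = 4; pairs: (0,3), (1,3), (1,4), (2,4)

α = atan 0.55 = 28.81°;  2α = 57.62°
n_0 = (-0.8682, +0.4961)
n_1 = (-0.8326, -0.5538)
n_2 = (-0.0619, -0.9981)
n_3 = (+0.9862, +0.1653)
n_4 = (+0.0663, +0.9978)
  (0,1): δ = 116.63°  ·
  (0,2): δ = 63.80°  ·
  (0,3): δ = 39.26°  ✓
  (0,4): δ = 115.95°  ·
  (1,2): δ = 127.18°  ·
  (1,3): δ = 24.11°  ✓
  (1,4): δ = 52.57°  ✓
  (2,3): δ = 76.94°  ·
  (2,4): δ = 0.25°  ✓
  (3,4): δ = 103.31°  ·
antipodal pairs: 4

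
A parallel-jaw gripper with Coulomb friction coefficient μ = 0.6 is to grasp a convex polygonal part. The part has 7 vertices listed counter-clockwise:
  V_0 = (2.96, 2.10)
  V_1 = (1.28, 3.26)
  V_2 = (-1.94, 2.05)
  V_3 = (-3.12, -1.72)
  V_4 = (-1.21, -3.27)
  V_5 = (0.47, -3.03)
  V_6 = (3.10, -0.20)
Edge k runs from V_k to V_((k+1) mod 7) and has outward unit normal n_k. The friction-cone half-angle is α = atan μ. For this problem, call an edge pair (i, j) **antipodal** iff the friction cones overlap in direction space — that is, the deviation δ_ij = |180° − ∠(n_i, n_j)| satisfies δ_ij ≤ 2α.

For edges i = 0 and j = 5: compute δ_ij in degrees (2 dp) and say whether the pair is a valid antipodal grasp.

δ = 81.72°, invalid

α = atan 0.6 = 30.96°;  2α = 61.93°
edge 0: e_0 = (-1.68, +1.16);  n_0 = (+0.5682, +0.8229)
edge 5: e_5 = (+2.63, +2.83);  n_5 = (+0.7325, -0.6807)
∠(n_0, n_5) = 98.28°
δ = |180° − 98.28°| = 81.72°
81.72° > 2α = 61.93°  →  invalid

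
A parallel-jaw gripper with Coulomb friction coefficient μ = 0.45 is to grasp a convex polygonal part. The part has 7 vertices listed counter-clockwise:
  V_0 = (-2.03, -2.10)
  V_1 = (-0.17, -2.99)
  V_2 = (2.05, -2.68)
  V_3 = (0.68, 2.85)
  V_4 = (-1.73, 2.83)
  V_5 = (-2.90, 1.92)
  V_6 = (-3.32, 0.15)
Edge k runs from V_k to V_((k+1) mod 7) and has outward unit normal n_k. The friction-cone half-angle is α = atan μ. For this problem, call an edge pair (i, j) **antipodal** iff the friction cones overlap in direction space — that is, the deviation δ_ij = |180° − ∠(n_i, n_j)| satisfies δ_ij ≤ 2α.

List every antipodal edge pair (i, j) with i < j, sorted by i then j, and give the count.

count = 5; pairs: (0,3), (1,3), (1,4), (2,5), (2,6)

α = atan 0.45 = 24.23°;  2α = 48.46°
n_0 = (-0.4316, -0.9021)
n_1 = (+0.1383, -0.9904)
n_2 = (+0.9707, +0.2405)
n_3 = (-0.0083, +1.0000)
n_4 = (-0.6139, +0.7894)
n_5 = (-0.9730, +0.2309)
n_6 = (-0.8675, -0.4974)
  (0,1): δ = 146.48°  ·
  (0,2): δ = 50.51°  ·
  (0,3): δ = 26.05°  ✓
  (0,4): δ = 63.45°  ·
  (0,5): δ = 102.22°  ·
  (0,6): δ = 145.40°  ·
  (1,2): δ = 84.04°  ·
  (1,3): δ = 7.47°  ✓
  (1,4): δ = 29.93°  ✓
  (1,5): δ = 68.70°  ·
  (1,6): δ = 111.88°  ·
  (2,3): δ = 103.44°  ·
  (2,4): δ = 66.04°  ·
  (2,5): δ = 27.26°  ✓
  (2,6): δ = 15.91°  ✓
  (3,4): δ = 142.60°  ·
  (3,5): δ = 103.82°  ·
  (3,6): δ = 60.65°  ·
  (4,5): δ = 141.22°  ·
  (4,6): δ = 98.05°  ·
  (5,6): δ = 136.82°  ·
antipodal pairs: 5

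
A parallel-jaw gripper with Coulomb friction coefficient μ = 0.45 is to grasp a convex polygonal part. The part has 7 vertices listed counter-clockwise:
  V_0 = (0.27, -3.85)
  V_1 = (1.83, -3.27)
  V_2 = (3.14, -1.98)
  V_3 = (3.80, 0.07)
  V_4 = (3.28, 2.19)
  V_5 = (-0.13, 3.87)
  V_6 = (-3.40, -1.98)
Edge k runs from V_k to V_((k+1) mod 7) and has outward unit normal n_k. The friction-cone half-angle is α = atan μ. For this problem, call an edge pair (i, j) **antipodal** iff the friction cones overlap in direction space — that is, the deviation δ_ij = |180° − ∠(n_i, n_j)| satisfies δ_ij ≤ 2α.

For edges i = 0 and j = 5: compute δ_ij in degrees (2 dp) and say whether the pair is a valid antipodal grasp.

δ = 40.40°, valid

α = atan 0.45 = 24.23°;  2α = 48.46°
edge 0: e_0 = (+1.56, +0.58);  n_0 = (+0.3485, -0.9373)
edge 5: e_5 = (-3.27, -5.85);  n_5 = (-0.8729, +0.4879)
∠(n_0, n_5) = 139.60°
δ = |180° − 139.60°| = 40.40°
40.40° ≤ 2α = 48.46°  →  valid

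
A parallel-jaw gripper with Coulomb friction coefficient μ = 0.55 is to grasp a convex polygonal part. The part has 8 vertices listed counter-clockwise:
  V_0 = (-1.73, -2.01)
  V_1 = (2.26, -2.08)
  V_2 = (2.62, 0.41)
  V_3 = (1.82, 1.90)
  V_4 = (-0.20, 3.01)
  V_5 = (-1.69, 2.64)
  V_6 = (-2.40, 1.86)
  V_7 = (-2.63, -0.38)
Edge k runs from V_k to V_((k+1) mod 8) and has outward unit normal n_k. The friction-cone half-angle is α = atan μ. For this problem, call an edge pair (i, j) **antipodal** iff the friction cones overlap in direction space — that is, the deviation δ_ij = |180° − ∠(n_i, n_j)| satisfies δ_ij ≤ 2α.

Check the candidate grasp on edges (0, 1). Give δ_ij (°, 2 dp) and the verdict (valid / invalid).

α = atan 0.55 = 28.81°;  2α = 57.62°
edge 0: e_0 = (+3.99, -0.07);  n_0 = (-0.0175, -0.9998)
edge 1: e_1 = (+0.36, +2.49);  n_1 = (+0.9897, -0.1431)
∠(n_0, n_1) = 82.78°
δ = |180° − 82.78°| = 97.22°
97.22° > 2α = 57.62°  →  invalid

δ = 97.22°, invalid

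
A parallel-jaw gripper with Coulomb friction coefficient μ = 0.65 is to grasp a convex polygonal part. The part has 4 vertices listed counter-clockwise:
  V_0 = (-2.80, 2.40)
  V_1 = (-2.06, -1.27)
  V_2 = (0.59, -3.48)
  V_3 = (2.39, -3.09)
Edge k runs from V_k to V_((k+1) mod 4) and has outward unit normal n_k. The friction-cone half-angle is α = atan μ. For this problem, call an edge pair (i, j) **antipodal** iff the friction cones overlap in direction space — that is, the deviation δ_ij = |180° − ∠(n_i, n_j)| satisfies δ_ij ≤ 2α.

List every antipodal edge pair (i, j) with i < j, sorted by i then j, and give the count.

count = 3; pairs: (0,3), (1,3), (2,3)

α = atan 0.65 = 33.02°;  2α = 66.05°
n_0 = (-0.9803, -0.1977)
n_1 = (-0.6405, -0.7680)
n_2 = (+0.2118, -0.9773)
n_3 = (+0.7267, +0.6870)
  (0,1): δ = 141.23°  ·
  (0,2): δ = 89.17°  ·
  (0,3): δ = 31.99°  ✓
  (1,2): δ = 127.95°  ·
  (1,3): δ = 6.78°  ✓
  (2,3): δ = 58.83°  ✓
antipodal pairs: 3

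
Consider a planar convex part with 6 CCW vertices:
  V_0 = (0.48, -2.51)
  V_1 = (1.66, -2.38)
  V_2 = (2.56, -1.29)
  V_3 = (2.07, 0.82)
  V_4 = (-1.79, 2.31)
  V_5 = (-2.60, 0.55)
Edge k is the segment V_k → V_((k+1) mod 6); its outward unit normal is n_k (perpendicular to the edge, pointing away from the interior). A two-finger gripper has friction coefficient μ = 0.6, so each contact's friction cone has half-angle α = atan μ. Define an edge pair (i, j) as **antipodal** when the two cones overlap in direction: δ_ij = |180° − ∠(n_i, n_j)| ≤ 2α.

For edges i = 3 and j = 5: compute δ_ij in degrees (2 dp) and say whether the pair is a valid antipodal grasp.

α = atan 0.6 = 30.96°;  2α = 61.93°
edge 3: e_3 = (-3.86, +1.49);  n_3 = (+0.3601, +0.9329)
edge 5: e_5 = (+3.08, -3.06);  n_5 = (-0.7048, -0.7094)
∠(n_3, n_5) = 156.29°
δ = |180° − 156.29°| = 23.71°
23.71° ≤ 2α = 61.93°  →  valid

δ = 23.71°, valid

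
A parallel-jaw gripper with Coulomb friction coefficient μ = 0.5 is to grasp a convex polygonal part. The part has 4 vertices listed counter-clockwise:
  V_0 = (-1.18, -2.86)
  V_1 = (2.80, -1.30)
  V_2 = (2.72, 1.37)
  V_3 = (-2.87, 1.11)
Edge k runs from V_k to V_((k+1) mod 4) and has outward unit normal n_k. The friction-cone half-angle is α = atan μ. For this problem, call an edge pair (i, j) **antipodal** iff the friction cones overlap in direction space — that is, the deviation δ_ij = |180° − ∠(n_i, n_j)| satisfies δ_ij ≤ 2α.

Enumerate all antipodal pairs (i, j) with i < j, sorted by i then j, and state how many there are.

α = atan 0.5 = 26.57°;  2α = 53.13°
n_0 = (+0.3649, -0.9310)
n_1 = (+0.9996, +0.0299)
n_2 = (-0.0465, +0.9989)
n_3 = (-0.9201, -0.3917)
  (0,1): δ = 109.69°  ·
  (0,2): δ = 18.74°  ✓
  (0,3): δ = 91.66°  ·
  (1,2): δ = 89.05°  ·
  (1,3): δ = 21.34°  ✓
  (2,3): δ = 69.60°  ·
antipodal pairs: 2

count = 2; pairs: (0,2), (1,3)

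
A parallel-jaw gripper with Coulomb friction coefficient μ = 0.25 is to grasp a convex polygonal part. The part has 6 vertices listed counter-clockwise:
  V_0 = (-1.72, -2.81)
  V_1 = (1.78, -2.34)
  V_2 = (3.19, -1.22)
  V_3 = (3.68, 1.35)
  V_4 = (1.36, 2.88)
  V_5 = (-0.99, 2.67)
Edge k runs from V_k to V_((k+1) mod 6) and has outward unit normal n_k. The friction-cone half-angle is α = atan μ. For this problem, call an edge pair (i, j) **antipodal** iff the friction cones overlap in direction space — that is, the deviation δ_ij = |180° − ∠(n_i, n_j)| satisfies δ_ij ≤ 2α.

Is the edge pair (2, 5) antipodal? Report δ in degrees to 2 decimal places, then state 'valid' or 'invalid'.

α = atan 0.25 = 14.04°;  2α = 28.07°
edge 2: e_2 = (+0.49, +2.57);  n_2 = (+0.9823, -0.1873)
edge 5: e_5 = (-0.73, -5.48);  n_5 = (-0.9912, +0.1320)
∠(n_2, n_5) = 176.79°
δ = |180° − 176.79°| = 3.21°
3.21° ≤ 2α = 28.07°  →  valid

δ = 3.21°, valid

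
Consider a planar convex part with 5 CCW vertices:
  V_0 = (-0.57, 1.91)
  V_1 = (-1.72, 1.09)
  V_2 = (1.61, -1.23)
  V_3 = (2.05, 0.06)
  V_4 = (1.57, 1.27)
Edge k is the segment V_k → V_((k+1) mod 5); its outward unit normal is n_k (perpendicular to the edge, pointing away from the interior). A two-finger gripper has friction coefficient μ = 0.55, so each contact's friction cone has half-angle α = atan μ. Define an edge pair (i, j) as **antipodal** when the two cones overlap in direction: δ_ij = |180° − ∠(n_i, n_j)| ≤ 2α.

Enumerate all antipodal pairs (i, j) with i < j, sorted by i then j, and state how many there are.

α = atan 0.55 = 28.81°;  2α = 57.62°
n_0 = (-0.5806, +0.8142)
n_1 = (-0.5716, -0.8205)
n_2 = (+0.9465, -0.3228)
n_3 = (+0.9295, +0.3687)
n_4 = (+0.2865, +0.9581)
  (0,1): δ = 70.36°  ·
  (0,2): δ = 35.68°  ✓
  (0,3): δ = 76.15°  ·
  (0,4): δ = 127.86°  ·
  (1,2): δ = 73.97°  ·
  (1,3): δ = 33.50°  ✓
  (1,4): δ = 18.21°  ✓
  (2,3): δ = 139.53°  ·
  (2,4): δ = 87.82°  ·
  (3,4): δ = 128.29°  ·
antipodal pairs: 3

count = 3; pairs: (0,2), (1,3), (1,4)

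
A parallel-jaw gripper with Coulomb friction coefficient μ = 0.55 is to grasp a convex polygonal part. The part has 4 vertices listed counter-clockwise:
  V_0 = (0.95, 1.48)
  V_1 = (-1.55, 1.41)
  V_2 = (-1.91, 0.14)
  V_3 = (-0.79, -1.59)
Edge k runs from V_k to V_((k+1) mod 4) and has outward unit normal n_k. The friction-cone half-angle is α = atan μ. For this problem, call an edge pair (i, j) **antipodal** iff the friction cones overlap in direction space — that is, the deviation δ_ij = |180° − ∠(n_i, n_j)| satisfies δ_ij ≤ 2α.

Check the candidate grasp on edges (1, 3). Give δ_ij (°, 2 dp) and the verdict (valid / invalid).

α = atan 0.55 = 28.81°;  2α = 57.62°
edge 1: e_1 = (-0.36, -1.27);  n_1 = (-0.9621, +0.2727)
edge 3: e_3 = (+1.74, +3.07);  n_3 = (+0.8700, -0.4931)
∠(n_1, n_3) = 166.28°
δ = |180° − 166.28°| = 13.72°
13.72° ≤ 2α = 57.62°  →  valid

δ = 13.72°, valid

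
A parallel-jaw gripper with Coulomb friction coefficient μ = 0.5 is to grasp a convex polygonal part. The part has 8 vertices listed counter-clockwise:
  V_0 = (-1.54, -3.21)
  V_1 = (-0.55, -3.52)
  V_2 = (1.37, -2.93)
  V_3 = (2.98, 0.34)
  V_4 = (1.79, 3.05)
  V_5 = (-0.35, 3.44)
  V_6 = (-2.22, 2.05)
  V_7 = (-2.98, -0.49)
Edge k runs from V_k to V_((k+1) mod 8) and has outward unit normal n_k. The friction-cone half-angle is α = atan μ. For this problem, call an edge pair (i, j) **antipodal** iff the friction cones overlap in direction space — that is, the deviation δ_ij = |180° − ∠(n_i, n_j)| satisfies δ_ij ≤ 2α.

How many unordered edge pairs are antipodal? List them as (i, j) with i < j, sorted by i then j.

count = 9; pairs: (0,3), (0,4), (1,4), (1,5), (2,5), (2,6), (3,6), (3,7), (4,7)

α = atan 0.5 = 26.57°;  2α = 53.13°
n_0 = (-0.2988, -0.9543)
n_1 = (+0.2937, -0.9559)
n_2 = (+0.8972, -0.4417)
n_3 = (+0.9156, +0.4021)
n_4 = (+0.1793, +0.9838)
n_5 = (-0.5966, +0.8026)
n_6 = (-0.9580, +0.2867)
n_7 = (-0.8838, -0.4679)
  (0,1): δ = 145.53°  ·
  (0,2): δ = 98.83°  ·
  (0,3): δ = 48.91°  ✓
  (0,4): δ = 7.06°  ✓
  (0,5): δ = 54.01°  ·
  (0,6): δ = 90.73°  ·
  (0,7): δ = 135.28°  ·
  (1,2): δ = 133.30°  ·
  (1,3): δ = 83.37°  ·
  (1,4): δ = 27.41°  ✓
  (1,5): δ = 19.54°  ✓
  (1,6): δ = 56.26°  ·
  (1,7): δ = 100.82°  ·
  (2,3): δ = 130.08°  ·
  (2,4): δ = 74.11°  ·
  (2,5): δ = 27.16°  ✓
  (2,6): δ = 9.56°  ✓
  (2,7): δ = 54.11°  ·
  (3,4): δ = 124.04°  ·
  (3,5): δ = 77.08°  ·
  (3,6): δ = 40.36°  ✓
  (3,7): δ = 4.19°  ✓
  (4,5): δ = 133.05°  ·
  (4,6): δ = 96.33°  ·
  (4,7): δ = 51.77°  ✓
  (5,6): δ = 143.28°  ·
  (5,7): δ = 98.73°  ·
  (6,7): δ = 135.44°  ·
antipodal pairs: 9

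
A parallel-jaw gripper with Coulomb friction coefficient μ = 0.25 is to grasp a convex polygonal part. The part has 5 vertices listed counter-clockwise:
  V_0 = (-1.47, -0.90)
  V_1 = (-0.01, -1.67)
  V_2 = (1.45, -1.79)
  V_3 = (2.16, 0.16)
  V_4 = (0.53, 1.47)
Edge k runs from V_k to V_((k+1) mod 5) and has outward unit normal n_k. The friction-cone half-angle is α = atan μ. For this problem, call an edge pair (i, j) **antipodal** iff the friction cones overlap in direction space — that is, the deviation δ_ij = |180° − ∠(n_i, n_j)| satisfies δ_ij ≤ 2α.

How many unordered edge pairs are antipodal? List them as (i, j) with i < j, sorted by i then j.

α = atan 0.25 = 14.04°;  2α = 28.07°
n_0 = (-0.4665, -0.8845)
n_1 = (-0.0819, -0.9966)
n_2 = (+0.9397, -0.3421)
n_3 = (+0.6264, +0.7795)
n_4 = (-0.7642, +0.6449)
  (0,1): δ = 156.89°  ·
  (0,2): δ = 82.20°  ·
  (0,3): δ = 10.98°  ✓
  (0,4): δ = 77.65°  ·
  (1,2): δ = 105.31°  ·
  (1,3): δ = 34.09°  ·
  (1,4): δ = 54.54°  ·
  (2,3): δ = 108.78°  ·
  (2,4): δ = 20.15°  ✓
  (3,4): δ = 91.37°  ·
antipodal pairs: 2

count = 2; pairs: (0,3), (2,4)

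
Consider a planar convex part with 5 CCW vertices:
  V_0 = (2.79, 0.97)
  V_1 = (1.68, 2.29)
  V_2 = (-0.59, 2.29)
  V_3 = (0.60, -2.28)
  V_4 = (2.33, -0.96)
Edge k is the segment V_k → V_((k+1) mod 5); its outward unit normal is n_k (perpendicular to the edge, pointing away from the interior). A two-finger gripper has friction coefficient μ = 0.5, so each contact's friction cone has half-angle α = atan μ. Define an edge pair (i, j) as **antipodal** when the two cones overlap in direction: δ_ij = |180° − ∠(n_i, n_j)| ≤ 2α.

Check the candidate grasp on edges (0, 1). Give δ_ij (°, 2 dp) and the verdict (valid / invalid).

α = atan 0.5 = 26.57°;  2α = 53.13°
edge 0: e_0 = (-1.11, +1.32);  n_0 = (+0.7654, +0.6436)
edge 1: e_1 = (-2.27, +0.00);  n_1 = (+0.0000, +1.0000)
∠(n_0, n_1) = 49.94°
δ = |180° − 49.94°| = 130.06°
130.06° > 2α = 53.13°  →  invalid

δ = 130.06°, invalid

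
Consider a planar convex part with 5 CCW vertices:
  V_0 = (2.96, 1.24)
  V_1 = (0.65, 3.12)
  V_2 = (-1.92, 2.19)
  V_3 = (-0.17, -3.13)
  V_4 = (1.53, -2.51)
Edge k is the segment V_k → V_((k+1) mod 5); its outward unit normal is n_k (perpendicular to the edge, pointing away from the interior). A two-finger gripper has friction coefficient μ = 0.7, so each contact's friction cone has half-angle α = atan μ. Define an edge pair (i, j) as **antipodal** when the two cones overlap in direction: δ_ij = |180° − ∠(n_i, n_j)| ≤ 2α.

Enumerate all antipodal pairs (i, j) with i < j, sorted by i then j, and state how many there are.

count = 5; pairs: (0,2), (0,3), (1,3), (1,4), (2,4)

α = atan 0.7 = 34.99°;  2α = 69.98°
n_0 = (+0.6312, +0.7756)
n_1 = (-0.3403, +0.9403)
n_2 = (-0.9499, -0.3125)
n_3 = (+0.3426, -0.9395)
n_4 = (+0.9344, -0.3563)
  (0,1): δ = 120.97°  ·
  (0,2): δ = 32.65°  ✓
  (0,3): δ = 59.18°  ✓
  (0,4): δ = 108.27°  ·
  (1,2): δ = 91.69°  ·
  (1,3): δ = 0.14°  ✓
  (1,4): δ = 49.23°  ✓
  (2,3): δ = 88.17°  ·
  (2,4): δ = 39.08°  ✓
  (3,4): δ = 130.91°  ·
antipodal pairs: 5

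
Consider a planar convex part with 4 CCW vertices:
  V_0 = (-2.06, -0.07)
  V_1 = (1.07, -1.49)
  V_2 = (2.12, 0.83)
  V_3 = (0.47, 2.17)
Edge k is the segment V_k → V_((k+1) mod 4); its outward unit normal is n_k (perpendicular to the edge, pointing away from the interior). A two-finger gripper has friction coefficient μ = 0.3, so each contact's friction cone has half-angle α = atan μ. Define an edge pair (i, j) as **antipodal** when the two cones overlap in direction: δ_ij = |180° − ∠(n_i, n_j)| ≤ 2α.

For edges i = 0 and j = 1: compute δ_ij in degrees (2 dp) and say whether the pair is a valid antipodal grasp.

α = atan 0.3 = 16.70°;  2α = 33.40°
edge 0: e_0 = (+3.13, -1.42);  n_0 = (-0.4131, -0.9107)
edge 1: e_1 = (+1.05, +2.32);  n_1 = (+0.9110, -0.4123)
∠(n_0, n_1) = 90.05°
δ = |180° − 90.05°| = 89.95°
89.95° > 2α = 33.40°  →  invalid

δ = 89.95°, invalid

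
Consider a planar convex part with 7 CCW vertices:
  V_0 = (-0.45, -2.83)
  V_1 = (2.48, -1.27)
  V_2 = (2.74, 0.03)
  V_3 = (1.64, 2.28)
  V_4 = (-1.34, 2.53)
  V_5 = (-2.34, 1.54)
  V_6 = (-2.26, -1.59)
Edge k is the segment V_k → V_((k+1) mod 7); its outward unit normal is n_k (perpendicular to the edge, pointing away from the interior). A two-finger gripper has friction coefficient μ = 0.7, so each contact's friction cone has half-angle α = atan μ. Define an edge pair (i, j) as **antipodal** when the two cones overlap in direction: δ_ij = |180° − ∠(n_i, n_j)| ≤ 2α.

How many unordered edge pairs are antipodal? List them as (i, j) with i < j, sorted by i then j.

count = 9; pairs: (0,3), (0,4), (0,5), (1,4), (1,5), (1,6), (2,5), (2,6), (3,6)

α = atan 0.7 = 34.99°;  2α = 69.98°
n_0 = (+0.4700, -0.8827)
n_1 = (+0.9806, -0.1961)
n_2 = (+0.8984, +0.4392)
n_3 = (+0.0836, +0.9965)
n_4 = (-0.7035, +0.7107)
n_5 = (-0.9997, -0.0256)
n_6 = (-0.5652, -0.8250)
  (0,1): δ = 129.34°  ·
  (0,2): δ = 91.98°  ·
  (0,3): δ = 32.83°  ✓
  (0,4): δ = 16.68°  ✓
  (0,5): δ = 63.43°  ✓
  (0,6): δ = 117.55°  ·
  (1,2): δ = 142.64°  ·
  (1,3): δ = 83.49°  ·
  (1,4): δ = 33.98°  ✓
  (1,5): δ = 12.77°  ✓
  (1,6): δ = 66.90°  ✓
  (2,3): δ = 120.85°  ·
  (2,4): δ = 71.34°  ·
  (2,5): δ = 24.59°  ✓
  (2,6): δ = 29.53°  ✓
  (3,4): δ = 130.49°  ·
  (3,5): δ = 83.74°  ·
  (3,6): δ = 29.62°  ✓
  (4,5): δ = 133.25°  ·
  (4,6): δ = 79.13°  ·
  (5,6): δ = 125.88°  ·
antipodal pairs: 9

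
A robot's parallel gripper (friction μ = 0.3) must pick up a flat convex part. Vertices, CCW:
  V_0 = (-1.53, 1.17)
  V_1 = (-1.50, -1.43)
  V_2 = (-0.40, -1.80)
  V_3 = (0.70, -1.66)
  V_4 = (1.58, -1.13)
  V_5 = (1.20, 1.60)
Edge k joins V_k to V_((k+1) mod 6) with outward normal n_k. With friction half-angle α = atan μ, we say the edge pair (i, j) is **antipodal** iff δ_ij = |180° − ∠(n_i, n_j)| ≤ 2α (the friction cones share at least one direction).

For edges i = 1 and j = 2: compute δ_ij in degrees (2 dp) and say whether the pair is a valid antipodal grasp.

δ = 154.16°, invalid

α = atan 0.3 = 16.70°;  2α = 33.40°
edge 1: e_1 = (+1.10, -0.37);  n_1 = (-0.3188, -0.9478)
edge 2: e_2 = (+1.10, +0.14);  n_2 = (+0.1263, -0.9920)
∠(n_1, n_2) = 25.84°
δ = |180° − 25.84°| = 154.16°
154.16° > 2α = 33.40°  →  invalid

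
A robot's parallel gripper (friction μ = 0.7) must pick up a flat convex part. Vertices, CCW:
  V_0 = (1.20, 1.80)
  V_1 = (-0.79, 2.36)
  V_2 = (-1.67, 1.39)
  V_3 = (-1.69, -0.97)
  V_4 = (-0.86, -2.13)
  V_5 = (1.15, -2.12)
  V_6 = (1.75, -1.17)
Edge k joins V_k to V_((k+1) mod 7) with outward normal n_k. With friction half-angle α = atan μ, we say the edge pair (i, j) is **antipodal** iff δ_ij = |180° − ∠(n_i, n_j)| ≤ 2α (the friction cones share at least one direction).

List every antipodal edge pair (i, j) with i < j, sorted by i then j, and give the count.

α = atan 0.7 = 34.99°;  2α = 69.98°
n_0 = (+0.2709, +0.9626)
n_1 = (-0.7406, +0.6719)
n_2 = (-1.0000, +0.0085)
n_3 = (-0.8133, -0.5819)
n_4 = (+0.0050, -1.0000)
n_5 = (+0.8455, -0.5340)
n_6 = (+0.9833, +0.1821)
  (0,1): δ = 116.50°  ·
  (0,2): δ = 74.77°  ·
  (0,3): δ = 38.70°  ✓
  (0,4): δ = 16.00°  ✓
  (0,5): δ = 73.44°  ·
  (0,6): δ = 116.21°  ·
  (1,2): δ = 138.27°  ·
  (1,3): δ = 102.20°  ·
  (1,4): δ = 47.50°  ✓
  (1,5): δ = 9.94°  ✓
  (1,6): δ = 52.71°  ✓
  (2,3): δ = 143.93°  ·
  (2,4): δ = 89.23°  ·
  (2,5): δ = 31.79°  ✓
  (2,6): δ = 10.98°  ✓
  (3,4): δ = 125.30°  ·
  (3,5): δ = 67.86°  ✓
  (3,6): δ = 25.09°  ✓
  (4,5): δ = 122.56°  ·
  (4,6): δ = 79.79°  ·
  (5,6): δ = 137.23°  ·
antipodal pairs: 9

count = 9; pairs: (0,3), (0,4), (1,4), (1,5), (1,6), (2,5), (2,6), (3,5), (3,6)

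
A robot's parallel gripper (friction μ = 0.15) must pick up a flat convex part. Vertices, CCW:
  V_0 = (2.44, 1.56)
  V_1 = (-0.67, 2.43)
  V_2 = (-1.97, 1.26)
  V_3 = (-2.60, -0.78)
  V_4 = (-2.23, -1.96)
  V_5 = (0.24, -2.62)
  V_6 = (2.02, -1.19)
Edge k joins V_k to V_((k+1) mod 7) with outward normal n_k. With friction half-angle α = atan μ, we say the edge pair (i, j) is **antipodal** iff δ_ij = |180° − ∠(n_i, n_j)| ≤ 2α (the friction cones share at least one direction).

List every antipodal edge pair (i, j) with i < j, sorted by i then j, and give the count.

count = 3; pairs: (0,4), (1,5), (2,6)

α = atan 0.15 = 8.53°;  2α = 17.06°
n_0 = (+0.2694, +0.9630)
n_1 = (-0.6690, +0.7433)
n_2 = (-0.9555, +0.2951)
n_3 = (-0.9542, -0.2992)
n_4 = (-0.2581, -0.9661)
n_5 = (+0.6263, -0.7796)
n_6 = (+0.9885, -0.1510)
  (0,1): δ = 122.38°  ·
  (0,2): δ = 91.53°  ·
  (0,3): δ = 56.96°  ·
  (0,4): δ = 0.67°  ✓
  (0,5): δ = 54.41°  ·
  (0,6): δ = 96.95°  ·
  (1,2): δ = 149.15°  ·
  (1,3): δ = 114.58°  ·
  (1,4): δ = 56.95°  ·
  (1,5): δ = 3.21°  ✓
  (1,6): δ = 39.33°  ·
  (2,3): δ = 145.43°  ·
  (2,4): δ = 87.80°  ·
  (2,5): δ = 34.06°  ·
  (2,6): δ = 8.48°  ✓
  (3,4): δ = 122.37°  ·
  (3,5): δ = 68.63°  ·
  (3,6): δ = 26.09°  ·
  (4,5): δ = 126.26°  ·
  (4,6): δ = 83.72°  ·
  (5,6): δ = 137.46°  ·
antipodal pairs: 3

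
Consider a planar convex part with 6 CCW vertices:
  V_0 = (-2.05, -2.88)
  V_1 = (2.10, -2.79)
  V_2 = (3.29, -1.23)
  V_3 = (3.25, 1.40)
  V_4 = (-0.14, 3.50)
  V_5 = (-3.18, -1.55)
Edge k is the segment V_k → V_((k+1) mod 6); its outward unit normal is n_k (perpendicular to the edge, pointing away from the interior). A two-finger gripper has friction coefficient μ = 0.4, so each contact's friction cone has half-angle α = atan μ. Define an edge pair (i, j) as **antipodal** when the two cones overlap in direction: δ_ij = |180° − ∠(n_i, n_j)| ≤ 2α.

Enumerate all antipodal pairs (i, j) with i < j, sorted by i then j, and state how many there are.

count = 5; pairs: (0,3), (1,4), (2,4), (2,5), (3,5)

α = atan 0.4 = 21.80°;  2α = 43.60°
n_0 = (+0.0217, -0.9998)
n_1 = (+0.7951, -0.6065)
n_2 = (+0.9999, +0.0152)
n_3 = (+0.5266, +0.8501)
n_4 = (-0.8567, +0.5157)
n_5 = (-0.7621, -0.6475)
  (0,1): δ = 128.58°  ·
  (0,2): δ = 90.37°  ·
  (0,3): δ = 33.02°  ✓
  (0,4): δ = 57.71°  ·
  (0,5): δ = 129.11°  ·
  (1,2): δ = 141.79°  ·
  (1,3): δ = 84.44°  ·
  (1,4): δ = 6.29°  ✓
  (1,5): δ = 77.69°  ·
  (2,3): δ = 122.65°  ·
  (2,4): δ = 31.92°  ✓
  (2,5): δ = 39.48°  ✓
  (3,4): δ = 89.27°  ·
  (3,5): δ = 17.87°  ✓
  (4,5): δ = 108.60°  ·
antipodal pairs: 5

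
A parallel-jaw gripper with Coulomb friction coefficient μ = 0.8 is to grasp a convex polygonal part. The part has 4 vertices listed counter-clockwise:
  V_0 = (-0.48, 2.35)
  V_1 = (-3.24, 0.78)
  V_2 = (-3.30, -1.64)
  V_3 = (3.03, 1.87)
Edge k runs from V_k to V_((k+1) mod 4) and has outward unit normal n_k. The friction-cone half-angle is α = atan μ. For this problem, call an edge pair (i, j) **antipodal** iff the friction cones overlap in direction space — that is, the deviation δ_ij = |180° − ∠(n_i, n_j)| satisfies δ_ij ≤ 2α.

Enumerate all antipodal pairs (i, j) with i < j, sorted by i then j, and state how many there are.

count = 3; pairs: (0,2), (1,2), (2,3)

α = atan 0.8 = 38.66°;  2α = 77.32°
n_0 = (-0.4944, +0.8692)
n_1 = (-0.9997, +0.0248)
n_2 = (+0.4849, -0.8745)
n_3 = (+0.1355, +0.9908)
  (0,1): δ = 121.05°  ·
  (0,2): δ = 0.62°  ✓
  (0,3): δ = 142.58°  ·
  (1,2): δ = 59.57°  ✓
  (1,3): δ = 83.63°  ·
  (2,3): δ = 36.80°  ✓
antipodal pairs: 3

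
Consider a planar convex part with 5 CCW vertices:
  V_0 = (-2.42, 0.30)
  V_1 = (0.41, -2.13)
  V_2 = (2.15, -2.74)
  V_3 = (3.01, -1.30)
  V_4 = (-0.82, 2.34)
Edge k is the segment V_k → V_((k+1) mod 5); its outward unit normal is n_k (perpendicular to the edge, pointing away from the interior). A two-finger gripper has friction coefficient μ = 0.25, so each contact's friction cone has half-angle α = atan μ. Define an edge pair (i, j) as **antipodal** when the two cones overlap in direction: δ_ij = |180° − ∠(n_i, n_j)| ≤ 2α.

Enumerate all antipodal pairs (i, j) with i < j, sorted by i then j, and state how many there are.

α = atan 0.25 = 14.04°;  2α = 28.07°
n_0 = (-0.6515, -0.7587)
n_1 = (-0.3308, -0.9437)
n_2 = (+0.8585, -0.5127)
n_3 = (+0.6889, +0.7249)
n_4 = (-0.7869, +0.6171)
  (0,1): δ = 158.67°  ·
  (0,2): δ = 80.20°  ·
  (0,3): δ = 2.89°  ✓
  (0,4): δ = 92.54°  ·
  (1,2): δ = 101.53°  ·
  (1,3): δ = 24.22°  ✓
  (1,4): δ = 71.21°  ·
  (2,3): δ = 102.70°  ·
  (2,4): δ = 7.26°  ✓
  (3,4): δ = 84.56°  ·
antipodal pairs: 3

count = 3; pairs: (0,3), (1,3), (2,4)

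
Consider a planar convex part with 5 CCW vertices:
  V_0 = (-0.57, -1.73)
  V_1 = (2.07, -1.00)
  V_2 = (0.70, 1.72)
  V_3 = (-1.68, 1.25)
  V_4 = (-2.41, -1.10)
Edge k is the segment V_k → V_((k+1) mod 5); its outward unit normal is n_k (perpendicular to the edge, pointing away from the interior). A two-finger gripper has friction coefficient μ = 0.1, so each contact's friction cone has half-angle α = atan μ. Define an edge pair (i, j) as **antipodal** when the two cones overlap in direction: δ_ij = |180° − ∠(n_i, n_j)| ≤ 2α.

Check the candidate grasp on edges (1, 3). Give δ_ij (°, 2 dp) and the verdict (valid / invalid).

α = atan 0.1 = 5.71°;  2α = 11.42°
edge 1: e_1 = (-1.37, +2.72);  n_1 = (+0.8931, +0.4498)
edge 3: e_3 = (-0.73, -2.35);  n_3 = (-0.9550, +0.2967)
∠(n_1, n_3) = 136.01°
δ = |180° − 136.01°| = 43.99°
43.99° > 2α = 11.42°  →  invalid

δ = 43.99°, invalid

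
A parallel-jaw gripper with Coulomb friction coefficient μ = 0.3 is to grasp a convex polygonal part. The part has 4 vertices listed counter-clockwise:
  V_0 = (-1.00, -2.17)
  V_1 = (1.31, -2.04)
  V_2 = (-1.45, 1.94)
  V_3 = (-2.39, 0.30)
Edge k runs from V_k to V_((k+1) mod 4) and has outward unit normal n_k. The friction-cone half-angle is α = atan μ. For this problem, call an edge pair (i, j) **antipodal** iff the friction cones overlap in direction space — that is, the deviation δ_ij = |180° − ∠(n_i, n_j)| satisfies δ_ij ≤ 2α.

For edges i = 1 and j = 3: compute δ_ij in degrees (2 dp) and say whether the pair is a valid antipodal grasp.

δ = 5.37°, valid

α = atan 0.3 = 16.70°;  2α = 33.40°
edge 1: e_1 = (-2.76, +3.98);  n_1 = (+0.8217, +0.5699)
edge 3: e_3 = (+1.39, -2.47);  n_3 = (-0.8715, -0.4904)
∠(n_1, n_3) = 174.63°
δ = |180° − 174.63°| = 5.37°
5.37° ≤ 2α = 33.40°  →  valid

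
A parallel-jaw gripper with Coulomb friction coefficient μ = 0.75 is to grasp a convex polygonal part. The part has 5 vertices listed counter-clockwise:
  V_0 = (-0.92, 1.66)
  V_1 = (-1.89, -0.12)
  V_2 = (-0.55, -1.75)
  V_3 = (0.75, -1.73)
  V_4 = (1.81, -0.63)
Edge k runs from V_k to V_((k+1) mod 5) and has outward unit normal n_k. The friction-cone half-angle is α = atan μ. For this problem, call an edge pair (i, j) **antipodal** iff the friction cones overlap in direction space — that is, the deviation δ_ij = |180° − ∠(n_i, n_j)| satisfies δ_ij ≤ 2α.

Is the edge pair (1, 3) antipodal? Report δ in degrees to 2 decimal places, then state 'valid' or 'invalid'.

α = atan 0.75 = 36.87°;  2α = 73.74°
edge 1: e_1 = (+1.34, -1.63);  n_1 = (-0.7725, -0.6350)
edge 3: e_3 = (+1.06, +1.10);  n_3 = (+0.7201, -0.6939)
∠(n_1, n_3) = 96.64°
δ = |180° − 96.64°| = 83.36°
83.36° > 2α = 73.74°  →  invalid

δ = 83.36°, invalid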